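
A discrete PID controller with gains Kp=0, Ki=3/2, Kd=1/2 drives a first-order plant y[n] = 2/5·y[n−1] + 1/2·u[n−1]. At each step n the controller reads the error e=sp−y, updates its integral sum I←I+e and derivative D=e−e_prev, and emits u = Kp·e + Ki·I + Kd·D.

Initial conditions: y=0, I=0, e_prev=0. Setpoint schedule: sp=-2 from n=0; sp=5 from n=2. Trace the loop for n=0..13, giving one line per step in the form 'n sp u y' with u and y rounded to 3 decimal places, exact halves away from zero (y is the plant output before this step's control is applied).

0 -2 -4.000 0.000
1 -2 -2.000 -2.000
2 5 10.600 -1.800
3 5 4.640 4.580
4 5 9.316 4.152
5 5 6.040 6.319
6 5 6.688 5.548
7 5 5.450 5.563
8 5 5.839 4.950
9 5 5.709 4.899
10 5 6.005 4.814
11 5 6.013 4.928
12 5 6.079 4.978
13 5 6.032 5.030

(exact arithmetic carried between steps; '≈' marks a value shown rounded to 6 d.p. or computed from one; I and e_prev carry over from the previous line; the table rounds u and y to 3 d.p., halves away from zero)
n=0: y=0, sp=-2, e=sp−y=-2; I=-2, D=e−e_prev=-2; u=0·(-2)+3/2·(-2)+1/2·(-2)=-4; next y=2/5·0+1/2·(-4)=-2
n=1: y=-2, sp=-2, e=sp−y=0; I=-2, D=e−e_prev=2; u=0·0+3/2·(-2)+1/2·2=-2; next y=2/5·(-2)+1/2·(-2)=-1.8
n=2: y=-1.8, sp=5, e=sp−y=6.8; I=4.8, D=e−e_prev=6.8; u=0·6.8+3/2·4.8+1/2·6.8=10.6; next y=2/5·(-1.8)+1/2·10.6=4.58
n=3: y=4.58, sp=5, e=sp−y=0.42; I=5.22, D=e−e_prev=-6.38; u=0·0.42+3/2·5.22+1/2·(-6.38)=4.64; next y=2/5·4.58+1/2·4.64=4.152
n=4: y=4.152, sp=5, e=sp−y=0.848; I=6.068, D=e−e_prev=0.428; u=0·0.848+3/2·6.068+1/2·0.428=9.316; next y=2/5·4.152+1/2·9.316=6.3188
n=5: y=6.3188, sp=5, e=sp−y=-1.3188; I=4.7492, D=e−e_prev=-2.1668; u=0·(-1.3188)+3/2·4.7492+1/2·(-2.1668)=6.0404; next y=2/5·6.3188+1/2·6.0404=5.54772
n=6: y=5.54772, sp=5, e=sp−y=-0.54772; I=4.20148, D=e−e_prev=0.77108; u=0·(-0.54772)+3/2·4.20148+1/2·0.77108=6.68776; next y=2/5·5.54772+1/2·6.68776=5.562968
n=7: y=5.562968, sp=5, e=sp−y=-0.562968; I=3.638512, D=e−e_prev=-0.015248; u=0·(-0.562968)+3/2·3.638512+1/2·(-0.015248)=5.450144; next y=2/5·5.562968+1/2·5.450144≈4.950259
n=8: y≈4.950259, sp=5, e=sp−y≈0.049741; I≈3.688253, D=e−e_prev≈0.612709; u=0·0.049741+3/2·3.688253+1/2·0.612709≈5.838734; next y=2/5·4.950259+1/2·5.838734≈4.899470
n=9: y≈4.899470, sp=5, e=sp−y≈0.100530; I≈3.788782, D=e−e_prev≈0.050789; u=0·0.100530+3/2·3.788782+1/2·0.050789≈5.708568; next y=2/5·4.899470+1/2·5.708568≈4.814072
n=10: y≈4.814072, sp=5, e=sp−y≈0.185928; I≈3.974710, D=e−e_prev≈0.085398; u=0·0.185928+3/2·3.974710+1/2·0.085398≈6.004764; next y=2/5·4.814072+1/2·6.004764≈4.928011
n=11: y≈4.928011, sp=5, e=sp−y≈0.071989; I≈4.046699, D=e−e_prev≈-0.113939; u=0·0.071989+3/2·4.046699+1/2·(-0.113939)≈6.013079; next y=2/5·4.928011+1/2·6.013079≈4.977744
n=12: y≈4.977744, sp=5, e=sp−y≈0.022256; I≈4.068955, D=e−e_prev≈-0.049733; u=0·0.022256+3/2·4.068955+1/2·(-0.049733)≈6.078566; next y=2/5·4.977744+1/2·6.078566≈5.030381
n=13: y≈5.030381, sp=5, e=sp−y≈-0.030381; I≈4.038574, D=e−e_prev≈-0.052637; u=0·(-0.030381)+3/2·4.038574+1/2·(-0.052637)≈6.031543; next y=2/5·5.030381+1/2·6.031543≈5.027924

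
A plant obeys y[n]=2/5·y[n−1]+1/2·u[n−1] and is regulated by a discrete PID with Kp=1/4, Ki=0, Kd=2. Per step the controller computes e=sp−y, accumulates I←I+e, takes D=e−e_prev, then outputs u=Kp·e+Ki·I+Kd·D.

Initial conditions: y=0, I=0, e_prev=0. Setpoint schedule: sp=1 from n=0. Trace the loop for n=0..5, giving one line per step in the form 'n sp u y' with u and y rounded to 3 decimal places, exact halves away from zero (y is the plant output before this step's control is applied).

0 1 2.250 0.000
1 1 -2.281 1.125
2 1 4.054 -0.691
3 1 -5.070 1.751
4 1 7.880 -1.835
5 1 -10.633 3.206

(exact arithmetic carried between steps; '≈' marks a value shown rounded to 6 d.p. or computed from one; I and e_prev carry over from the previous line; the table rounds u and y to 3 d.p., halves away from zero)
n=0: y=0, sp=1, e=sp−y=1; I=1, D=e−e_prev=1; u=1/4·1+0·1+2·1=2.25; next y=2/5·0+1/2·2.25=1.125
n=1: y=1.125, sp=1, e=sp−y=-0.125; I=0.875, D=e−e_prev=-1.125; u=1/4·(-0.125)+0·0.875+2·(-1.125)=-2.28125; next y=2/5·1.125+1/2·(-2.28125)=-0.690625
n=2: y=-0.690625, sp=1, e=sp−y=1.690625; I=2.565625, D=e−e_prev=1.815625; u=1/4·1.690625+0·2.565625+2·1.815625≈4.053906; next y=2/5·(-0.690625)+1/2·4.053906≈1.750703
n=3: y≈1.750703, sp=1, e=sp−y≈-0.750703; I≈1.814922, D=e−e_prev≈-2.441328; u=1/4·(-0.750703)+0·1.814922+2·(-2.441328)≈-5.070332; next y=2/5·1.750703+1/2·(-5.070332)≈-1.834885
n=4: y≈-1.834885, sp=1, e=sp−y≈2.834885; I≈4.649807, D=e−e_prev≈3.585588; u=1/4·2.834885+0·4.649807+2·3.585588≈7.879897; next y=2/5·(-1.834885)+1/2·7.879897≈3.205995
n=5: y≈3.205995, sp=1, e=sp−y≈-2.205995; I≈2.443812, D=e−e_prev≈-5.040879; u=1/4·(-2.205995)+0·2.443812+2·(-5.040879)≈-10.633257; next y=2/5·3.205995+1/2·(-10.633257)≈-4.034231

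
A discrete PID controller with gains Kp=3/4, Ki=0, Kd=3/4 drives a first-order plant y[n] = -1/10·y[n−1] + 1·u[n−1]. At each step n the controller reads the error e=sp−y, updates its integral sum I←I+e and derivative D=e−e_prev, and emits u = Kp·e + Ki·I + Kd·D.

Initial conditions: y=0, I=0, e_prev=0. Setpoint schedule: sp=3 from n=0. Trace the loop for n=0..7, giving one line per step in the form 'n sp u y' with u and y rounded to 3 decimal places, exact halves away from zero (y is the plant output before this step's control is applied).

0 3 4.500 0.000
1 3 -4.500 4.500
2 3 13.050 -4.950
3 3 -21.780 13.545
4 3 47.111 -23.135
5 3 -89.237 49.424
6 3 180.587 -94.179
7 3 -353.391 190.005

(exact arithmetic carried between steps; '≈' marks a value shown rounded to 6 d.p. or computed from one; I and e_prev carry over from the previous line; the table rounds u and y to 3 d.p., halves away from zero)
n=0: y=0, sp=3, e=sp−y=3; I=3, D=e−e_prev=3; u=3/4·3+0·3+3/4·3=4.5; next y=-1/10·0+1·4.5=4.5
n=1: y=4.5, sp=3, e=sp−y=-1.5; I=1.5, D=e−e_prev=-4.5; u=3/4·(-1.5)+0·1.5+3/4·(-4.5)=-4.5; next y=-1/10·4.5+1·(-4.5)=-4.95
n=2: y=-4.95, sp=3, e=sp−y=7.95; I=9.45, D=e−e_prev=9.45; u=3/4·7.95+0·9.45+3/4·9.45=13.05; next y=-1/10·(-4.95)+1·13.05=13.545
n=3: y=13.545, sp=3, e=sp−y=-10.545; I=-1.095, D=e−e_prev=-18.495; u=3/4·(-10.545)+0·(-1.095)+3/4·(-18.495)=-21.78; next y=-1/10·13.545+1·(-21.78)=-23.1345
n=4: y=-23.1345, sp=3, e=sp−y=26.1345; I=25.0395, D=e−e_prev=36.6795; u=3/4·26.1345+0·25.0395+3/4·36.6795=47.1105; next y=-1/10·(-23.1345)+1·47.1105=49.42395
n=5: y=49.42395, sp=3, e=sp−y=-46.42395; I=-21.38445, D=e−e_prev=-72.55845; u=3/4·(-46.42395)+0·(-21.38445)+3/4·(-72.55845)=-89.2368; next y=-1/10·49.42395+1·(-89.2368)=-94.179195
n=6: y=-94.179195, sp=3, e=sp−y=97.179195; I=75.794745, D=e−e_prev=143.603145; u=3/4·97.179195+0·75.794745+3/4·143.603145=180.586755; next y=-1/10·(-94.179195)+1·180.586755≈190.004675
n=7: y≈190.004675, sp=3, e=sp−y≈-187.004675; I≈-111.209930, D=e−e_prev≈-284.183870; u=3/4·(-187.004675)+0·(-111.209930)+3/4·(-284.183870)≈-353.391408; next y=-1/10·190.004675+1·(-353.391408)≈-372.391875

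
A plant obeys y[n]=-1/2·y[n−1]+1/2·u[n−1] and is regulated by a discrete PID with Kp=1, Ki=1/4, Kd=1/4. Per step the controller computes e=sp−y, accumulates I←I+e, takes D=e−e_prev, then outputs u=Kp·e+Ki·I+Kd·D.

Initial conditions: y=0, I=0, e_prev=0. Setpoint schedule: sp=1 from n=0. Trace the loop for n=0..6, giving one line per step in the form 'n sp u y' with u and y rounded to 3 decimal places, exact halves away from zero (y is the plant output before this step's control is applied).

(exact arithmetic carried between steps; '≈' marks a value shown rounded to 6 d.p. or computed from one; I and e_prev carry over from the previous line; the table rounds u and y to 3 d.p., halves away from zero)
n=0: y=0, sp=1, e=sp−y=1; I=1, D=e−e_prev=1; u=1·1+1/4·1+1/4·1=1.5; next y=-1/2·0+1/2·1.5=0.75
n=1: y=0.75, sp=1, e=sp−y=0.25; I=1.25, D=e−e_prev=-0.75; u=1·0.25+1/4·1.25+1/4·(-0.75)=0.375; next y=-1/2·0.75+1/2·0.375=-0.1875
n=2: y=-0.1875, sp=1, e=sp−y=1.1875; I=2.4375, D=e−e_prev=0.9375; u=1·1.1875+1/4·2.4375+1/4·0.9375=2.03125; next y=-1/2·(-0.1875)+1/2·2.03125=1.109375
n=3: y=1.109375, sp=1, e=sp−y=-0.109375; I=2.328125, D=e−e_prev=-1.296875; u=1·(-0.109375)+1/4·2.328125+1/4·(-1.296875)≈0.148438; next y=-1/2·1.109375+1/2·0.148438≈-0.480469
n=4: y≈-0.480469, sp=1, e=sp−y≈1.480469; I≈3.808594, D=e−e_prev≈1.589844; u=1·1.480469+1/4·3.808594+1/4·1.589844≈2.830078; next y=-1/2·(-0.480469)+1/2·2.830078≈1.655273
n=5: y≈1.655273, sp=1, e=sp−y≈-0.655273; I≈3.153320, D=e−e_prev≈-2.135742; u=1·(-0.655273)+1/4·3.153320+1/4·(-2.135742)≈-0.400879; next y=-1/2·1.655273+1/2·(-0.400879)≈-1.028076
n=6: y≈-1.028076, sp=1, e=sp−y≈2.028076; I≈5.181396, D=e−e_prev≈2.683350; u=1·2.028076+1/4·5.181396+1/4·2.683350≈3.994263; next y=-1/2·(-1.028076)+1/2·3.994263≈2.511169

0 1 1.500 0.000
1 1 0.375 0.750
2 1 2.031 -0.188
3 1 0.148 1.109
4 1 2.830 -0.480
5 1 -0.401 1.655
6 1 3.994 -1.028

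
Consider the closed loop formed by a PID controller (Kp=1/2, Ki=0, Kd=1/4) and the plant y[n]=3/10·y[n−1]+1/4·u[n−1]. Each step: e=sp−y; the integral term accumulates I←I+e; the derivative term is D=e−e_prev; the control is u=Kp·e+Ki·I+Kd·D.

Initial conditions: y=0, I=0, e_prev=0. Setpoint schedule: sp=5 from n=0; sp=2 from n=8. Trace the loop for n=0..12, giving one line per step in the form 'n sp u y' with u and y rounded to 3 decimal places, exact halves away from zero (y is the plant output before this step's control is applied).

0 5 3.750 0.000
1 5 1.797 0.938
2 5 2.187 0.730
3 5 2.108 0.766
4 5 2.124 0.757
5 5 2.121 0.758
6 5 2.121 0.758
7 5 2.121 0.758
8 2 -0.129 0.758
9 2 1.043 0.195
10 2 0.809 0.319
11 2 0.856 0.298
12 2 0.847 0.303

(exact arithmetic carried between steps; '≈' marks a value shown rounded to 6 d.p. or computed from one; I and e_prev carry over from the previous line; the table rounds u and y to 3 d.p., halves away from zero)
n=0: y=0, sp=5, e=sp−y=5; I=5, D=e−e_prev=5; u=1/2·5+0·5+1/4·5=3.75; next y=3/10·0+1/4·3.75=0.9375
n=1: y=0.9375, sp=5, e=sp−y=4.0625; I=9.0625, D=e−e_prev=-0.9375; u=1/2·4.0625+0·9.0625+1/4·(-0.9375)=1.796875; next y=3/10·0.9375+1/4·1.796875≈0.730469
n=2: y≈0.730469, sp=5, e=sp−y≈4.269531; I≈13.332031, D=e−e_prev≈0.207031; u=1/2·4.269531+0·13.332031+1/4·0.207031≈2.186523; next y=3/10·0.730469+1/4·2.186523≈0.765771
n=3: y≈0.765771, sp=5, e=sp−y≈4.234229; I≈17.566260, D=e−e_prev≈-0.035303; u=1/2·4.234229+0·17.566260+1/4·(-0.035303)≈2.108289; next y=3/10·0.765771+1/4·2.108289≈0.756804
n=4: y≈0.756804, sp=5, e=sp−y≈4.243196; I≈21.809456, D=e−e_prev≈0.008968; u=1/2·4.243196+0·21.809456+1/4·0.008968≈2.123840; next y=3/10·0.756804+1/4·2.123840≈0.758001
n=5: y≈0.758001, sp=5, e=sp−y≈4.241999; I≈26.051455, D=e−e_prev≈-0.001198; u=1/2·4.241999+0·26.051455+1/4·(-0.001198)≈2.120700; next y=3/10·0.758001+1/4·2.120700≈0.757575
n=6: y≈0.757575, sp=5, e=sp−y≈4.242425; I≈30.293880, D=e−e_prev≈0.000426; u=1/2·4.242425+0·30.293880+1/4·0.000426≈2.121319; next y=3/10·0.757575+1/4·2.121319≈0.757602
n=7: y≈0.757602, sp=5, e=sp−y≈4.242398; I≈34.536277, D=e−e_prev≈-0.000027; u=1/2·4.242398+0·34.536277+1/4·(-0.000027)≈2.121192; next y=3/10·0.757602+1/4·2.121192≈0.757579
n=8: y≈0.757579, sp=2, e=sp−y≈1.242421; I≈35.778699, D=e−e_prev≈-2.999976; u=1/2·1.242421+0·35.778699+1/4·(-2.999976)≈-0.128783; next y=3/10·0.757579+1/4·(-0.128783)≈0.195078
n=9: y≈0.195078, sp=2, e=sp−y≈1.804922; I≈37.583621, D=e−e_prev≈0.562501; u=1/2·1.804922+0·37.583621+1/4·0.562501≈1.043086; next y=3/10·0.195078+1/4·1.043086≈0.319295
n=10: y≈0.319295, sp=2, e=sp−y≈1.680705; I≈39.264326, D=e−e_prev≈-0.124217; u=1/2·1.680705+0·39.264326+1/4·(-0.124217)≈0.809298; next y=3/10·0.319295+1/4·0.809298≈0.298113
n=11: y≈0.298113, sp=2, e=sp−y≈1.701887; I≈40.966213, D=e−e_prev≈0.021182; u=1/2·1.701887+0·40.966213+1/4·0.021182≈0.856239; next y=3/10·0.298113+1/4·0.856239≈0.303494
n=12: y≈0.303494, sp=2, e=sp−y≈1.696506; I≈42.662719, D=e−e_prev≈-0.005381; u=1/2·1.696506+0·42.662719+1/4·(-0.005381)≈0.846908; next y=3/10·0.303494+1/4·0.846908≈0.302775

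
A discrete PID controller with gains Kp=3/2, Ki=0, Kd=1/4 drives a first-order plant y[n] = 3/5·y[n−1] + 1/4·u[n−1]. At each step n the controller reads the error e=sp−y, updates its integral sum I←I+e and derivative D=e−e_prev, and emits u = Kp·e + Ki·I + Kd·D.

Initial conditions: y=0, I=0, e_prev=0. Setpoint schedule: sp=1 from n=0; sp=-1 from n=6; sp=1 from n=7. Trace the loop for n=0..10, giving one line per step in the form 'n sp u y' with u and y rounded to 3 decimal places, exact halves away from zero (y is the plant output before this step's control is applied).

0 1 1.750 0.000
1 1 0.734 0.438
2 1 0.829 0.446
3 1 0.781 0.475
4 1 0.779 0.480
5 1 0.775 0.483
6 -1 -2.725 0.483
7 1 2.806 -0.391
8 1 0.586 0.467
9 1 0.871 0.426
10 1 0.778 0.473

(exact arithmetic carried between steps; '≈' marks a value shown rounded to 6 d.p. or computed from one; I and e_prev carry over from the previous line; the table rounds u and y to 3 d.p., halves away from zero)
n=0: y=0, sp=1, e=sp−y=1; I=1, D=e−e_prev=1; u=3/2·1+0·1+1/4·1=1.75; next y=3/5·0+1/4·1.75=0.4375
n=1: y=0.4375, sp=1, e=sp−y=0.5625; I=1.5625, D=e−e_prev=-0.4375; u=3/2·0.5625+0·1.5625+1/4·(-0.4375)=0.734375; next y=3/5·0.4375+1/4·0.734375≈0.446094
n=2: y≈0.446094, sp=1, e=sp−y≈0.553906; I≈2.116406, D=e−e_prev≈-0.008594; u=3/2·0.553906+0·2.116406+1/4·(-0.008594)≈0.828711; next y=3/5·0.446094+1/4·0.828711≈0.474834
n=3: y≈0.474834, sp=1, e=sp−y≈0.525166; I≈2.641572, D=e−e_prev≈-0.028740; u=3/2·0.525166+0·2.641572+1/4·(-0.028740)≈0.780564; next y=3/5·0.474834+1/4·0.780564≈0.480041
n=4: y≈0.480041, sp=1, e=sp−y≈0.519959; I≈3.161531, D=e−e_prev≈-0.005207; u=3/2·0.519959+0·3.161531+1/4·(-0.005207)≈0.778636; next y=3/5·0.480041+1/4·0.778636≈0.482684
n=5: y≈0.482684, sp=1, e=sp−y≈0.517316; I≈3.678847, D=e−e_prev≈-0.002642; u=3/2·0.517316+0·3.678847+1/4·(-0.002642)≈0.775314; next y=3/5·0.482684+1/4·0.775314≈0.483439
n=6: y≈0.483439, sp=-1, e=sp−y≈-1.483439; I≈2.195408, D=e−e_prev≈-2.000755; u=3/2·(-1.483439)+0·2.195408+1/4·(-2.000755)≈-2.725347; next y=3/5·0.483439+1/4·(-2.725347)≈-0.391273
n=7: y≈-0.391273, sp=1, e=sp−y≈1.391273; I≈3.586682, D=e−e_prev≈2.874712; u=3/2·1.391273+0·3.586682+1/4·2.874712≈2.805588; next y=3/5·(-0.391273)+1/4·2.805588≈0.466633
n=8: y≈0.466633, sp=1, e=sp−y≈0.533367; I≈4.120049, D=e−e_prev≈-0.857906; u=3/2·0.533367+0·4.120049+1/4·(-0.857906)≈0.585574; next y=3/5·0.466633+1/4·0.585574≈0.426373
n=9: y≈0.426373, sp=1, e=sp−y≈0.573627; I≈4.693676, D=e−e_prev≈0.040260; u=3/2·0.573627+0·4.693676+1/4·0.040260≈0.870505; next y=3/5·0.426373+1/4·0.870505≈0.473450
n=10: y≈0.473450, sp=1, e=sp−y≈0.526550; I≈5.220225, D=e−e_prev≈-0.047077; u=3/2·0.526550+0·5.220225+1/4·(-0.047077)≈0.778055; next y=3/5·0.473450+1/4·0.778055≈0.478584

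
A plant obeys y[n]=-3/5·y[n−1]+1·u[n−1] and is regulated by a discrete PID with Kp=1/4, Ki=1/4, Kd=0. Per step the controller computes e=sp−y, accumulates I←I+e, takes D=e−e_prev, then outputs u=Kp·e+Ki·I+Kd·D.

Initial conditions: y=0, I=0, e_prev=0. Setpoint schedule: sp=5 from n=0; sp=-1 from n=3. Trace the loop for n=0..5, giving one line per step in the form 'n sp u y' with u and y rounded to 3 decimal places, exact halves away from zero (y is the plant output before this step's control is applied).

0 5 2.500 0.000
1 5 2.500 2.500
2 5 3.875 1.000
3 -1 0.738 3.275
4 -1 1.920 -1.228
5 -1 0.035 2.657

(exact arithmetic carried between steps; '≈' marks a value shown rounded to 6 d.p. or computed from one; I and e_prev carry over from the previous line; the table rounds u and y to 3 d.p., halves away from zero)
n=0: y=0, sp=5, e=sp−y=5; I=5, D=e−e_prev=5; u=1/4·5+1/4·5+0·5=2.5; next y=-3/5·0+1·2.5=2.5
n=1: y=2.5, sp=5, e=sp−y=2.5; I=7.5, D=e−e_prev=-2.5; u=1/4·2.5+1/4·7.5+0·(-2.5)=2.5; next y=-3/5·2.5+1·2.5=1
n=2: y=1, sp=5, e=sp−y=4; I=11.5, D=e−e_prev=1.5; u=1/4·4+1/4·11.5+0·1.5=3.875; next y=-3/5·1+1·3.875=3.275
n=3: y=3.275, sp=-1, e=sp−y=-4.275; I=7.225, D=e−e_prev=-8.275; u=1/4·(-4.275)+1/4·7.225+0·(-8.275)=0.7375; next y=-3/5·3.275+1·0.7375=-1.2275
n=4: y=-1.2275, sp=-1, e=sp−y=0.2275; I=7.4525, D=e−e_prev=4.5025; u=1/4·0.2275+1/4·7.4525+0·4.5025=1.92; next y=-3/5·(-1.2275)+1·1.92=2.6565
n=5: y=2.6565, sp=-1, e=sp−y=-3.6565; I=3.796, D=e−e_prev=-3.884; u=1/4·(-3.6565)+1/4·3.796+0·(-3.884)=0.034875; next y=-3/5·2.6565+1·0.034875=-1.559025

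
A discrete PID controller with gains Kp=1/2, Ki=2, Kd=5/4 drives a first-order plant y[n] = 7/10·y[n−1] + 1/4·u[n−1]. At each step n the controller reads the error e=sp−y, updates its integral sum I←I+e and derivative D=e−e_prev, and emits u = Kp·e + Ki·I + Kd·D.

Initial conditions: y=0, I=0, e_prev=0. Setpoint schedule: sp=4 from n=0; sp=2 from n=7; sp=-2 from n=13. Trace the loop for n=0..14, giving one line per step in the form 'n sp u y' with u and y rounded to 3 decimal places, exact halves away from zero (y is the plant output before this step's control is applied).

(exact arithmetic carried between steps; '≈' marks a value shown rounded to 6 d.p. or computed from one; I and e_prev carry over from the previous line; the table rounds u and y to 3 d.p., halves away from zero)
n=0: y=0, sp=4, e=sp−y=4; I=4, D=e−e_prev=4; u=1/2·4+2·4+5/4·4=15; next y=7/10·0+1/4·15=3.75
n=1: y=3.75, sp=4, e=sp−y=0.25; I=4.25, D=e−e_prev=-3.75; u=1/2·0.25+2·4.25+5/4·(-3.75)=3.9375; next y=7/10·3.75+1/4·3.9375=3.609375
n=2: y=3.609375, sp=4, e=sp−y=0.390625; I=4.640625, D=e−e_prev=0.140625; u=1/2·0.390625+2·4.640625+5/4·0.140625≈9.652344; next y=7/10·3.609375+1/4·9.652344≈4.939648
n=3: y≈4.939648, sp=4, e=sp−y≈-0.939648; I≈3.700977, D=e−e_prev≈-1.330273; u=1/2·(-0.939648)+2·3.700977+5/4·(-1.330273)≈5.269287; next y=7/10·4.939648+1/4·5.269287≈4.775076
n=4: y≈4.775076, sp=4, e=sp−y≈-0.775076; I≈2.925901, D=e−e_prev≈0.164573; u=1/2·(-0.775076)+2·2.925901+5/4·0.164573≈5.669980; next y=7/10·4.775076+1/4·5.669980≈4.760048
n=5: y≈4.760048, sp=4, e=sp−y≈-0.760048; I≈2.165853, D=e−e_prev≈0.015028; u=1/2·(-0.760048)+2·2.165853+5/4·0.015028≈3.970467; next y=7/10·4.760048+1/4·3.970467≈4.324650
n=6: y≈4.324650, sp=4, e=sp−y≈-0.324650; I≈1.841203, D=e−e_prev≈0.435398; u=1/2·(-0.324650)+2·1.841203+5/4·0.435398≈4.064328; next y=7/10·4.324650+1/4·4.064328≈4.043337
n=7: y≈4.043337, sp=2, e=sp−y≈-2.043337; I≈-0.202134, D=e−e_prev≈-1.718687; u=1/2·(-2.043337)+2·(-0.202134)+5/4·(-1.718687)≈-3.574296; next y=7/10·4.043337+1/4·(-3.574296)≈1.936762
n=8: y≈1.936762, sp=2, e=sp−y≈0.063238; I≈-0.138896, D=e−e_prev≈2.106575; u=1/2·0.063238+2·(-0.138896)+5/4·2.106575≈2.387045; next y=7/10·1.936762+1/4·2.387045≈1.952495
n=9: y≈1.952495, sp=2, e=sp−y≈0.047505; I≈-0.091391, D=e−e_prev≈-0.015733; u=1/2·0.047505+2·(-0.091391)+5/4·(-0.015733)≈-0.178695; next y=7/10·1.952495+1/4·(-0.178695)≈1.322072
n=10: y≈1.322072, sp=2, e=sp−y≈0.677928; I≈0.586537, D=e−e_prev≈0.630422; u=1/2·0.677928+2·0.586537+5/4·0.630422≈2.300065; next y=7/10·1.322072+1/4·2.300065≈1.500467
n=11: y≈1.500467, sp=2, e=sp−y≈0.499533; I≈1.086070, D=e−e_prev≈-0.178394; u=1/2·0.499533+2·1.086070+5/4·(-0.178394)≈2.198913; next y=7/10·1.500467+1/4·2.198913≈1.600055
n=12: y≈1.600055, sp=2, e=sp−y≈0.399945; I≈1.486015, D=e−e_prev≈-0.099588; u=1/2·0.399945+2·1.486015+5/4·(-0.099588)≈3.047517; next y=7/10·1.600055+1/4·3.047517≈1.881918
n=13: y≈1.881918, sp=-2, e=sp−y≈-3.881918; I≈-2.395903, D=e−e_prev≈-4.281863; u=1/2·(-3.881918)+2·(-2.395903)+5/4·(-4.281863)≈-12.085093; next y=7/10·1.881918+1/4·(-12.085093)≈-1.703931
n=14: y≈-1.703931, sp=-2, e=sp−y≈-0.296069; I≈-2.691972, D=e−e_prev≈3.585849; u=1/2·(-0.296069)+2·(-2.691972)+5/4·3.585849≈-1.049668; next y=7/10·(-1.703931)+1/4·(-1.049668)≈-1.455169

0 4 15.000 0.000
1 4 3.938 3.750
2 4 9.652 3.609
3 4 5.269 4.940
4 4 5.670 4.775
5 4 3.970 4.760
6 4 4.064 4.325
7 2 -3.574 4.043
8 2 2.387 1.937
9 2 -0.179 1.952
10 2 2.300 1.322
11 2 2.199 1.500
12 2 3.048 1.600
13 -2 -12.085 1.882
14 -2 -1.050 -1.704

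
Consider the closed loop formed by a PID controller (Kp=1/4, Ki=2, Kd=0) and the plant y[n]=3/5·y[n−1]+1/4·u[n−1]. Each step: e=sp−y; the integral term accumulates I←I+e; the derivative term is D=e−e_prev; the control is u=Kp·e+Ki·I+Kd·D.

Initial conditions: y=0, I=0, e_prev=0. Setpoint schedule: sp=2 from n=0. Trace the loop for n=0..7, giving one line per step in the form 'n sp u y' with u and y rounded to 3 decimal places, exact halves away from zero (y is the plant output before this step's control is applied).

(exact arithmetic carried between steps; '≈' marks a value shown rounded to 6 d.p. or computed from one; I and e_prev carry over from the previous line; the table rounds u and y to 3 d.p., halves away from zero)
n=0: y=0, sp=2, e=sp−y=2; I=2, D=e−e_prev=2; u=1/4·2+2·2+0·2=4.5; next y=3/5·0+1/4·4.5=1.125
n=1: y=1.125, sp=2, e=sp−y=0.875; I=2.875, D=e−e_prev=-1.125; u=1/4·0.875+2·2.875+0·(-1.125)=5.96875; next y=3/5·1.125+1/4·5.96875≈2.167188
n=2: y≈2.167188, sp=2, e=sp−y≈-0.167188; I≈2.707813, D=e−e_prev≈-1.042188; u=1/4·(-0.167188)+2·2.707813+0·(-1.042188)≈5.373828; next y=3/5·2.167188+1/4·5.373828≈2.643770
n=3: y≈2.643770, sp=2, e=sp−y≈-0.643770; I≈2.064043, D=e−e_prev≈-0.476582; u=1/4·(-0.643770)+2·2.064043+0·(-0.476582)≈3.967144; next y=3/5·2.643770+1/4·3.967144≈2.578048
n=4: y≈2.578048, sp=2, e=sp−y≈-0.578048; I≈1.485995, D=e−e_prev≈0.065722; u=1/4·(-0.578048)+2·1.485995+0·0.065722≈2.827479; next y=3/5·2.578048+1/4·2.827479≈2.253698
n=5: y≈2.253698, sp=2, e=sp−y≈-0.253698; I≈1.232297, D=e−e_prev≈0.324349; u=1/4·(-0.253698)+2·1.232297+0·0.324349≈2.401170; next y=3/5·2.253698+1/4·2.401170≈1.952511
n=6: y≈1.952511, sp=2, e=sp−y≈0.047489; I≈1.279786, D=e−e_prev≈0.301187; u=1/4·0.047489+2·1.279786+0·0.301187≈2.571444; next y=3/5·1.952511+1/4·2.571444≈1.814368
n=7: y≈1.814368, sp=2, e=sp−y≈0.185632; I≈1.465418, D=e−e_prev≈0.138144; u=1/4·0.185632+2·1.465418+0·0.138144≈2.977244; next y=3/5·1.814368+1/4·2.977244≈1.832932

0 2 4.500 0.000
1 2 5.969 1.125
2 2 5.374 2.167
3 2 3.967 2.644
4 2 2.827 2.578
5 2 2.401 2.254
6 2 2.571 1.953
7 2 2.977 1.814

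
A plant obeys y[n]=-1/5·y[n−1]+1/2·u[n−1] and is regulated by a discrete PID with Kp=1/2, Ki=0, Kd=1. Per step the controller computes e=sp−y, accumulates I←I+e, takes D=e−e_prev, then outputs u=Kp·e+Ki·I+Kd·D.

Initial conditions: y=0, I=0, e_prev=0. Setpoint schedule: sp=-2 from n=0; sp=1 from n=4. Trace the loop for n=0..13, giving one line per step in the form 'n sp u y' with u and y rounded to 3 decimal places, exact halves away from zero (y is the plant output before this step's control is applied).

(exact arithmetic carried between steps; '≈' marks a value shown rounded to 6 d.p. or computed from one; I and e_prev carry over from the previous line; the table rounds u and y to 3 d.p., halves away from zero)
n=0: y=0, sp=-2, e=sp−y=-2; I=-2, D=e−e_prev=-2; u=1/2·(-2)+0·(-2)+1·(-2)=-3; next y=-1/5·0+1/2·(-3)=-1.5
n=1: y=-1.5, sp=-2, e=sp−y=-0.5; I=-2.5, D=e−e_prev=1.5; u=1/2·(-0.5)+0·(-2.5)+1·1.5=1.25; next y=-1/5·(-1.5)+1/2·1.25=0.925
n=2: y=0.925, sp=-2, e=sp−y=-2.925; I=-5.425, D=e−e_prev=-2.425; u=1/2·(-2.925)+0·(-5.425)+1·(-2.425)=-3.8875; next y=-1/5·0.925+1/2·(-3.8875)=-2.12875
n=3: y=-2.12875, sp=-2, e=sp−y=0.12875; I=-5.29625, D=e−e_prev=3.05375; u=1/2·0.12875+0·(-5.29625)+1·3.05375=3.118125; next y=-1/5·(-2.12875)+1/2·3.118125≈1.984813
n=4: y≈1.984813, sp=1, e=sp−y≈-0.984813; I≈-6.281063, D=e−e_prev≈-1.113563; u=1/2·(-0.984813)+0·(-6.281063)+1·(-1.113563)≈-1.605969; next y=-1/5·1.984813+1/2·(-1.605969)≈-1.199947
n=5: y≈-1.199947, sp=1, e=sp−y≈2.199947; I≈-4.081116, D=e−e_prev≈3.184759; u=1/2·2.199947+0·(-4.081116)+1·3.184759≈4.284733; next y=-1/5·(-1.199947)+1/2·4.284733≈2.382356
n=6: y≈2.382356, sp=1, e=sp−y≈-1.382356; I≈-5.463471, D=e−e_prev≈-3.582303; u=1/2·(-1.382356)+0·(-5.463471)+1·(-3.582303)≈-4.273481; next y=-1/5·2.382356+1/2·(-4.273481)≈-2.613211
n=7: y≈-2.613211, sp=1, e=sp−y≈3.613211; I≈-1.850260, D=e−e_prev≈4.995567; u=1/2·3.613211+0·(-1.850260)+1·4.995567≈6.802173; next y=-1/5·(-2.613211)+1/2·6.802173≈3.923729
n=8: y≈3.923729, sp=1, e=sp−y≈-2.923729; I≈-4.773989, D=e−e_prev≈-6.536940; u=1/2·(-2.923729)+0·(-4.773989)+1·(-6.536940)≈-7.998805; next y=-1/5·3.923729+1/2·(-7.998805)≈-4.784148
n=9: y≈-4.784148, sp=1, e=sp−y≈5.784148; I≈1.010159, D=e−e_prev≈8.707877; u=1/2·5.784148+0·1.010159+1·8.707877≈11.599951; next y=-1/5·(-4.784148)+1/2·11.599951≈6.756805
n=10: y≈6.756805, sp=1, e=sp−y≈-5.756805; I≈-4.746646, D=e−e_prev≈-11.540953; u=1/2·(-5.756805)+0·(-4.746646)+1·(-11.540953)≈-14.419356; next y=-1/5·6.756805+1/2·(-14.419356)≈-8.561039
n=11: y≈-8.561039, sp=1, e=sp−y≈9.561039; I≈4.814393, D=e−e_prev≈15.317844; u=1/2·9.561039+0·4.814393+1·15.317844≈20.098363; next y=-1/5·(-8.561039)+1/2·20.098363≈11.761389
n=12: y≈11.761389, sp=1, e=sp−y≈-10.761389; I≈-5.946996, D=e−e_prev≈-20.322428; u=1/2·(-10.761389)+0·(-5.946996)+1·(-20.322428)≈-25.703123; next y=-1/5·11.761389+1/2·(-25.703123)≈-15.203839
n=13: y≈-15.203839, sp=1, e=sp−y≈16.203839; I≈10.256843, D=e−e_prev≈26.965229; u=1/2·16.203839+0·10.256843+1·26.965229≈35.067148; next y=-1/5·(-15.203839)+1/2·35.067148≈20.574342

0 -2 -3.000 0.000
1 -2 1.250 -1.500
2 -2 -3.888 0.925
3 -2 3.118 -2.129
4 1 -1.606 1.985
5 1 4.285 -1.200
6 1 -4.273 2.382
7 1 6.802 -2.613
8 1 -7.999 3.924
9 1 11.600 -4.784
10 1 -14.419 6.757
11 1 20.098 -8.561
12 1 -25.703 11.761
13 1 35.067 -15.204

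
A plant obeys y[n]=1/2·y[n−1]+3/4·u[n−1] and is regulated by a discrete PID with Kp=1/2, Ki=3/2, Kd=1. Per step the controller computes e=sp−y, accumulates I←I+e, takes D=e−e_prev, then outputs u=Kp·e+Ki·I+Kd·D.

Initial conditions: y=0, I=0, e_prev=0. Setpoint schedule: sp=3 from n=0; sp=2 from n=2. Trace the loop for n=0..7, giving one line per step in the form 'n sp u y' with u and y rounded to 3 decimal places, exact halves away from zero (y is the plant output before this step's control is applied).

(exact arithmetic carried between steps; '≈' marks a value shown rounded to 6 d.p. or computed from one; I and e_prev carry over from the previous line; the table rounds u and y to 3 d.p., halves away from zero)
n=0: y=0, sp=3, e=sp−y=3; I=3, D=e−e_prev=3; u=1/2·3+3/2·3+1·3=9; next y=1/2·0+3/4·9=6.75
n=1: y=6.75, sp=3, e=sp−y=-3.75; I=-0.75, D=e−e_prev=-6.75; u=1/2·(-3.75)+3/2·(-0.75)+1·(-6.75)=-9.75; next y=1/2·6.75+3/4·(-9.75)=-3.9375
n=2: y=-3.9375, sp=2, e=sp−y=5.9375; I=5.1875, D=e−e_prev=9.6875; u=1/2·5.9375+3/2·5.1875+1·9.6875=20.4375; next y=1/2·(-3.9375)+3/4·20.4375=13.359375
n=3: y=13.359375, sp=2, e=sp−y=-11.359375; I=-6.171875, D=e−e_prev=-17.296875; u=1/2·(-11.359375)+3/2·(-6.171875)+1·(-17.296875)=-32.234375; next y=1/2·13.359375+3/4·(-32.234375)≈-17.496094
n=4: y≈-17.496094, sp=2, e=sp−y≈19.496094; I≈13.324219, D=e−e_prev≈30.855469; u=1/2·19.496094+3/2·13.324219+1·30.855469≈60.589844; next y=1/2·(-17.496094)+3/4·60.589844≈36.694336
n=5: y≈36.694336, sp=2, e=sp−y≈-34.694336; I≈-21.370117, D=e−e_prev≈-54.190430; u=1/2·(-34.694336)+3/2·(-21.370117)+1·(-54.190430)≈-103.592773; next y=1/2·36.694336+3/4·(-103.592773)≈-59.347412
n=6: y≈-59.347412, sp=2, e=sp−y≈61.347412; I≈39.977295, D=e−e_prev≈96.041748; u=1/2·61.347412+3/2·39.977295+1·96.041748≈186.681396; next y=1/2·(-59.347412)+3/4·186.681396≈110.337341
n=7: y≈110.337341, sp=2, e=sp−y≈-108.337341; I≈-68.360046, D=e−e_prev≈-169.684753; u=1/2·(-108.337341)+3/2·(-68.360046)+1·(-169.684753)≈-326.393494; next y=1/2·110.337341+3/4·(-326.393494)≈-189.626450

0 3 9.000 0.000
1 3 -9.750 6.750
2 2 20.438 -3.938
3 2 -32.234 13.359
4 2 60.590 -17.496
5 2 -103.593 36.694
6 2 186.681 -59.347
7 2 -326.393 110.337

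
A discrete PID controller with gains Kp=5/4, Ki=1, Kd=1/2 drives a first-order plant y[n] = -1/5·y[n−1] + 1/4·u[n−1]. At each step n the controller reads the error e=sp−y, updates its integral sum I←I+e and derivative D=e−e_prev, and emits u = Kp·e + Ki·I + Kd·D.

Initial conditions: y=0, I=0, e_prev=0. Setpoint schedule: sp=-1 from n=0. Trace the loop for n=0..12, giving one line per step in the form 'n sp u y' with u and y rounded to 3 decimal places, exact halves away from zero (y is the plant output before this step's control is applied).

(exact arithmetic carried between steps; '≈' marks a value shown rounded to 6 d.p. or computed from one; I and e_prev carry over from the previous line; the table rounds u and y to 3 d.p., halves away from zero)
n=0: y=0, sp=-1, e=sp−y=-1; I=-1, D=e−e_prev=-1; u=5/4·(-1)+1·(-1)+1/2·(-1)=-2.75; next y=-1/5·0+1/4·(-2.75)=-0.6875
n=1: y=-0.6875, sp=-1, e=sp−y=-0.3125; I=-1.3125, D=e−e_prev=0.6875; u=5/4·(-0.3125)+1·(-1.3125)+1/2·0.6875=-1.359375; next y=-1/5·(-0.6875)+1/4·(-1.359375)≈-0.202344
n=2: y≈-0.202344, sp=-1, e=sp−y≈-0.797656; I≈-2.110156, D=e−e_prev≈-0.485156; u=5/4·(-0.797656)+1·(-2.110156)+1/2·(-0.485156)≈-3.349805; next y=-1/5·(-0.202344)+1/4·(-3.349805)≈-0.796982
n=3: y≈-0.796982, sp=-1, e=sp−y≈-0.203018; I≈-2.313174, D=e−e_prev≈0.594639; u=5/4·(-0.203018)+1·(-2.313174)+1/2·0.594639≈-2.269626; next y=-1/5·(-0.796982)+1/4·(-2.269626)≈-0.408010
n=4: y≈-0.408010, sp=-1, e=sp−y≈-0.591990; I≈-2.905164, D=e−e_prev≈-0.388972; u=5/4·(-0.591990)+1·(-2.905164)+1/2·(-0.388972)≈-3.839637; next y=-1/5·(-0.408010)+1/4·(-3.839637)≈-0.878307
n=5: y≈-0.878307, sp=-1, e=sp−y≈-0.121693; I≈-3.026856, D=e−e_prev≈0.470297; u=5/4·(-0.121693)+1·(-3.026856)+1/2·0.470297≈-2.943824; next y=-1/5·(-0.878307)+1/4·(-2.943824)≈-0.560294
n=6: y≈-0.560294, sp=-1, e=sp−y≈-0.439706; I≈-3.466562, D=e−e_prev≈-0.318013; u=5/4·(-0.439706)+1·(-3.466562)+1/2·(-0.318013)≈-4.175200; next y=-1/5·(-0.560294)+1/4·(-4.175200)≈-0.931741
n=7: y≈-0.931741, sp=-1, e=sp−y≈-0.068259; I≈-3.534821, D=e−e_prev≈0.371447; u=5/4·(-0.068259)+1·(-3.534821)+1/2·0.371447≈-3.434421; next y=-1/5·(-0.931741)+1/4·(-3.434421)≈-0.672257
n=8: y≈-0.672257, sp=-1, e=sp−y≈-0.327743; I≈-3.862564, D=e−e_prev≈-0.259484; u=5/4·(-0.327743)+1·(-3.862564)+1/2·(-0.259484)≈-4.401985; next y=-1/5·(-0.672257)+1/4·(-4.401985)≈-0.966045
n=9: y≈-0.966045, sp=-1, e=sp−y≈-0.033955; I≈-3.896519, D=e−e_prev≈0.293788; u=5/4·(-0.033955)+1·(-3.896519)+1/2·0.293788≈-3.792069; next y=-1/5·(-0.966045)+1/4·(-3.792069)≈-0.754808
n=10: y≈-0.754808, sp=-1, e=sp−y≈-0.245192; I≈-4.141711, D=e−e_prev≈-0.211236; u=5/4·(-0.245192)+1·(-4.141711)+1/2·(-0.211236)≈-4.553818; next y=-1/5·(-0.754808)+1/4·(-4.553818)≈-0.987493
n=11: y≈-0.987493, sp=-1, e=sp−y≈-0.012507; I≈-4.154218, D=e−e_prev≈0.232685; u=5/4·(-0.012507)+1·(-4.154218)+1/2·0.232685≈-4.053509; next y=-1/5·(-0.987493)+1/4·(-4.053509)≈-0.815879
n=12: y≈-0.815879, sp=-1, e=sp−y≈-0.184121; I≈-4.338339, D=e−e_prev≈-0.171614; u=5/4·(-0.184121)+1·(-4.338339)+1/2·(-0.171614)≈-4.654298; next y=-1/5·(-0.815879)+1/4·(-4.654298)≈-1.000399

0 -1 -2.750 0.000
1 -1 -1.359 -0.688
2 -1 -3.350 -0.202
3 -1 -2.270 -0.797
4 -1 -3.840 -0.408
5 -1 -2.944 -0.878
6 -1 -4.175 -0.560
7 -1 -3.434 -0.932
8 -1 -4.402 -0.672
9 -1 -3.792 -0.966
10 -1 -4.554 -0.755
11 -1 -4.054 -0.987
12 -1 -4.654 -0.816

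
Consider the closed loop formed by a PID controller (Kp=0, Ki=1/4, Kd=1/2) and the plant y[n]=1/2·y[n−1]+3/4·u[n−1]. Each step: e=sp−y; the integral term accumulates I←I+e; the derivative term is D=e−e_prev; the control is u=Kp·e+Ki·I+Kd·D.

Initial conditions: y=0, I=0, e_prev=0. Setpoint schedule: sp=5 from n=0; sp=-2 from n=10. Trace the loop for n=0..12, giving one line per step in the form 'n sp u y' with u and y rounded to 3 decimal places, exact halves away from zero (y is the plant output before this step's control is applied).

(exact arithmetic carried between steps; '≈' marks a value shown rounded to 6 d.p. or computed from one; I and e_prev carry over from the previous line; the table rounds u and y to 3 d.p., halves away from zero)
n=0: y=0, sp=5, e=sp−y=5; I=5, D=e−e_prev=5; u=0·5+1/4·5+1/2·5=3.75; next y=1/2·0+3/4·3.75=2.8125
n=1: y=2.8125, sp=5, e=sp−y=2.1875; I=7.1875, D=e−e_prev=-2.8125; u=0·2.1875+1/4·7.1875+1/2·(-2.8125)=0.390625; next y=1/2·2.8125+3/4·0.390625≈1.699219
n=2: y≈1.699219, sp=5, e=sp−y≈3.300781; I≈10.488281, D=e−e_prev≈1.113281; u=0·3.300781+1/4·10.488281+1/2·1.113281≈3.178711; next y=1/2·1.699219+3/4·3.178711≈3.233643
n=3: y≈3.233643, sp=5, e=sp−y≈1.766357; I≈12.254639, D=e−e_prev≈-1.534424; u=0·1.766357+1/4·12.254639+1/2·(-1.534424)≈2.296448; next y=1/2·3.233643+3/4·2.296448≈3.339157
n=4: y≈3.339157, sp=5, e=sp−y≈1.660843; I≈13.915482, D=e−e_prev≈-0.105515; u=0·1.660843+1/4·13.915482+1/2·(-0.105515)≈3.426113; next y=1/2·3.339157+3/4·3.426113≈4.239163
n=5: y≈4.239163, sp=5, e=sp−y≈0.760837; I≈14.676318, D=e−e_prev≈-0.900006; u=0·0.760837+1/4·14.676318+1/2·(-0.900006)≈3.219076; next y=1/2·4.239163+3/4·3.219076≈4.533889
n=6: y≈4.533889, sp=5, e=sp−y≈0.466111; I≈15.142429, D=e−e_prev≈-0.294726; u=0·0.466111+1/4·15.142429+1/2·(-0.294726)≈3.638244; next y=1/2·4.533889+3/4·3.638244≈4.995628
n=7: y≈4.995628, sp=5, e=sp−y≈0.004372; I≈15.146801, D=e−e_prev≈-0.461739; u=0·0.004372+1/4·15.146801+1/2·(-0.461739)≈3.555831; next y=1/2·4.995628+3/4·3.555831≈5.164687
n=8: y≈5.164687, sp=5, e=sp−y≈-0.164687; I≈14.982114, D=e−e_prev≈-0.169059; u=0·(-0.164687)+1/4·14.982114+1/2·(-0.169059)≈3.660999; next y=1/2·5.164687+3/4·3.660999≈5.328093
n=9: y≈5.328093, sp=5, e=sp−y≈-0.328093; I≈14.654021, D=e−e_prev≈-0.163406; u=0·(-0.328093)+1/4·14.654021+1/2·(-0.163406)≈3.581803; next y=1/2·5.328093+3/4·3.581803≈5.350398
n=10: y≈5.350398, sp=-2, e=sp−y≈-7.350398; I≈7.303623, D=e−e_prev≈-7.022306; u=0·(-7.350398)+1/4·7.303623+1/2·(-7.022306)≈-1.685247; next y=1/2·5.350398+3/4·(-1.685247)≈1.411264
n=11: y≈1.411264, sp=-2, e=sp−y≈-3.411264; I≈3.892359, D=e−e_prev≈3.939134; u=0·(-3.411264)+1/4·3.892359+1/2·3.939134≈2.942657; next y=1/2·1.411264+3/4·2.942657≈2.912625
n=12: y≈2.912625, sp=-2, e=sp−y≈-4.912625; I≈-1.020265, D=e−e_prev≈-1.501361; u=0·(-4.912625)+1/4·(-1.020265)+1/2·(-1.501361)≈-1.005747; next y=1/2·2.912625+3/4·(-1.005747)≈0.702002

0 5 3.750 0.000
1 5 0.391 2.813
2 5 3.179 1.699
3 5 2.296 3.234
4 5 3.426 3.339
5 5 3.219 4.239
6 5 3.638 4.534
7 5 3.556 4.996
8 5 3.661 5.165
9 5 3.582 5.328
10 -2 -1.685 5.350
11 -2 2.943 1.411
12 -2 -1.006 2.913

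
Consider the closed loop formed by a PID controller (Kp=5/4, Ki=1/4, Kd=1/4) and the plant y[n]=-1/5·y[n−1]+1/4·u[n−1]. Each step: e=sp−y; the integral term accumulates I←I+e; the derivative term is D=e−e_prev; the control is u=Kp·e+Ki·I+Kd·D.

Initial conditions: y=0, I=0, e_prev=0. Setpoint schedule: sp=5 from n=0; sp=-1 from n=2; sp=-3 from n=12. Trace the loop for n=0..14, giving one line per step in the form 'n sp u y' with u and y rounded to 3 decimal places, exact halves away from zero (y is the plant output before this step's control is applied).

0 5 8.750 0.000
1 5 4.922 2.188
2 -1 -1.888 0.793
3 -1 1.307 -0.631
4 -1 -1.037 0.453
5 -1 0.275 -0.350
6 -1 -0.943 0.139
7 -1 -0.402 -0.264
8 -1 -1.064 -0.048
9 -1 -0.883 -0.257
10 -1 -1.273 -0.169
11 -1 -1.258 -0.284
12 -3 -5.013 -0.258
13 -3 -3.540 -1.202
14 -3 -5.200 -0.645

(exact arithmetic carried between steps; '≈' marks a value shown rounded to 6 d.p. or computed from one; I and e_prev carry over from the previous line; the table rounds u and y to 3 d.p., halves away from zero)
n=0: y=0, sp=5, e=sp−y=5; I=5, D=e−e_prev=5; u=5/4·5+1/4·5+1/4·5=8.75; next y=-1/5·0+1/4·8.75=2.1875
n=1: y=2.1875, sp=5, e=sp−y=2.8125; I=7.8125, D=e−e_prev=-2.1875; u=5/4·2.8125+1/4·7.8125+1/4·(-2.1875)=4.921875; next y=-1/5·2.1875+1/4·4.921875≈0.792969
n=2: y≈0.792969, sp=-1, e=sp−y≈-1.792969; I≈6.019531, D=e−e_prev≈-4.605469; u=5/4·(-1.792969)+1/4·6.019531+1/4·(-4.605469)≈-1.887695; next y=-1/5·0.792969+1/4·(-1.887695)≈-0.630518
n=3: y≈-0.630518, sp=-1, e=sp−y≈-0.369482; I≈5.650049, D=e−e_prev≈1.423486; u=5/4·(-0.369482)+1/4·5.650049+1/4·1.423486≈1.306531; next y=-1/5·(-0.630518)+1/4·1.306531≈0.452736
n=4: y≈0.452736, sp=-1, e=sp−y≈-1.452736; I≈4.197313, D=e−e_prev≈-1.083254; u=5/4·(-1.452736)+1/4·4.197313+1/4·(-1.083254)≈-1.037406; next y=-1/5·0.452736+1/4·(-1.037406)≈-0.349899
n=5: y≈-0.349899, sp=-1, e=sp−y≈-0.650101; I≈3.547211, D=e−e_prev≈0.802635; u=5/4·(-0.650101)+1/4·3.547211+1/4·0.802635≈0.274835; next y=-1/5·(-0.349899)+1/4·0.274835≈0.138688
n=6: y≈0.138688, sp=-1, e=sp−y≈-1.138688; I≈2.408523, D=e−e_prev≈-0.488587; u=5/4·(-1.138688)+1/4·2.408523+1/4·(-0.488587)≈-0.943377; next y=-1/5·0.138688+1/4·(-0.943377)≈-0.263582
n=7: y≈-0.263582, sp=-1, e=sp−y≈-0.736418; I≈1.672105, D=e−e_prev≈0.402270; u=5/4·(-0.736418)+1/4·1.672105+1/4·0.402270≈-0.401929; next y=-1/5·(-0.263582)+1/4·(-0.401929)≈-0.047766
n=8: y≈-0.047766, sp=-1, e=sp−y≈-0.952234; I≈0.719871, D=e−e_prev≈-0.215816; u=5/4·(-0.952234)+1/4·0.719871+1/4·(-0.215816)≈-1.064279; next y=-1/5·(-0.047766)+1/4·(-1.064279)≈-0.256517
n=9: y≈-0.256517, sp=-1, e=sp−y≈-0.743483; I≈-0.023613, D=e−e_prev≈0.208751; u=5/4·(-0.743483)+1/4·(-0.023613)+1/4·0.208751≈-0.883070; next y=-1/5·(-0.256517)+1/4·(-0.883070)≈-0.169464
n=10: y≈-0.169464, sp=-1, e=sp−y≈-0.830536; I≈-0.854149, D=e−e_prev≈-0.087052; u=5/4·(-0.830536)+1/4·(-0.854149)+1/4·(-0.087052)≈-1.273470; next y=-1/5·(-0.169464)+1/4·(-1.273470)≈-0.284475
n=11: y≈-0.284475, sp=-1, e=sp−y≈-0.715525; I≈-1.569674, D=e−e_prev≈0.115011; u=5/4·(-0.715525)+1/4·(-1.569674)+1/4·0.115011≈-1.258072; next y=-1/5·(-0.284475)+1/4·(-1.258072)≈-0.257623
n=12: y≈-0.257623, sp=-3, e=sp−y≈-2.742377; I≈-4.312051, D=e−e_prev≈-2.026852; u=5/4·(-2.742377)+1/4·(-4.312051)+1/4·(-2.026852)≈-5.012697; next y=-1/5·(-0.257623)+1/4·(-5.012697)≈-1.201650
n=13: y≈-1.201650, sp=-3, e=sp−y≈-1.798350; I≈-6.110401, D=e−e_prev≈0.944026; u=5/4·(-1.798350)+1/4·(-6.110401)+1/4·0.944026≈-3.539532; next y=-1/5·(-1.201650)+1/4·(-3.539532)≈-0.644553
n=14: y≈-0.644553, sp=-3, e=sp−y≈-2.355447; I≈-8.465848, D=e−e_prev≈-0.557096; u=5/4·(-2.355447)+1/4·(-8.465848)+1/4·(-0.557096)≈-5.200045; next y=-1/5·(-0.644553)+1/4·(-5.200045)≈-1.171101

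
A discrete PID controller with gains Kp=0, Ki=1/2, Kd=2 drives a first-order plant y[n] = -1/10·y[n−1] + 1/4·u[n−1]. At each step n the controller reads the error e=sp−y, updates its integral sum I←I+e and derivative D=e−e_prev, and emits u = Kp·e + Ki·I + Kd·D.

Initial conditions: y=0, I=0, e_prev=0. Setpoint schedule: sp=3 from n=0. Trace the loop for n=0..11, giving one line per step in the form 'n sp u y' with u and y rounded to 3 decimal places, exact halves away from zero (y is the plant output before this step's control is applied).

(exact arithmetic carried between steps; '≈' marks a value shown rounded to 6 d.p. or computed from one; I and e_prev carry over from the previous line; the table rounds u and y to 3 d.p., halves away from zero)
n=0: y=0, sp=3, e=sp−y=3; I=3, D=e−e_prev=3; u=0·3+1/2·3+2·3=7.5; next y=-1/10·0+1/4·7.5=1.875
n=1: y=1.875, sp=3, e=sp−y=1.125; I=4.125, D=e−e_prev=-1.875; u=0·1.125+1/2·4.125+2·(-1.875)=-1.6875; next y=-1/10·1.875+1/4·(-1.6875)=-0.609375
n=2: y=-0.609375, sp=3, e=sp−y=3.609375; I=7.734375, D=e−e_prev=2.484375; u=0·3.609375+1/2·7.734375+2·2.484375≈8.835938; next y=-1/10·(-0.609375)+1/4·8.835938≈2.269922
n=3: y≈2.269922, sp=3, e=sp−y≈0.730078; I≈8.464453, D=e−e_prev≈-2.879297; u=0·0.730078+1/2·8.464453+2·(-2.879297)≈-1.526367; next y=-1/10·2.269922+1/4·(-1.526367)≈-0.608584
n=4: y≈-0.608584, sp=3, e=sp−y≈3.608584; I≈12.073037, D=e−e_prev≈2.878506; u=0·3.608584+1/2·12.073037+2·2.878506≈11.793530; next y=-1/10·(-0.608584)+1/4·11.793530≈3.009241
n=5: y≈3.009241, sp=3, e=sp−y≈-0.009241; I≈12.063796, D=e−e_prev≈-3.617825; u=0·(-0.009241)+1/2·12.063796+2·(-3.617825)≈-1.203752; next y=-1/10·3.009241+1/4·(-1.203752)≈-0.601862
n=6: y≈-0.601862, sp=3, e=sp−y≈3.601862; I≈15.665658, D=e−e_prev≈3.611103; u=0·3.601862+1/2·15.665658+2·3.611103≈15.055035; next y=-1/10·(-0.601862)+1/4·15.055035≈3.823945
n=7: y≈3.823945, sp=3, e=sp−y≈-0.823945; I≈14.841713, D=e−e_prev≈-4.425807; u=0·(-0.823945)+1/2·14.841713+2·(-4.425807)≈-1.430757; next y=-1/10·3.823945+1/4·(-1.430757)≈-0.740084
n=8: y≈-0.740084, sp=3, e=sp−y≈3.740084; I≈18.581797, D=e−e_prev≈4.564029; u=0·3.740084+1/2·18.581797+2·4.564029≈18.418956; next y=-1/10·(-0.740084)+1/4·18.418956≈4.678747
n=9: y≈4.678747, sp=3, e=sp−y≈-1.678747; I≈16.903050, D=e−e_prev≈-5.418831; u=0·(-1.678747)+1/2·16.903050+2·(-5.418831)≈-2.386138; next y=-1/10·4.678747+1/4·(-2.386138)≈-1.064409
n=10: y≈-1.064409, sp=3, e=sp−y≈4.064409; I≈20.967459, D=e−e_prev≈5.743157; u=0·4.064409+1/2·20.967459+2·5.743157≈21.970043; next y=-1/10·(-1.064409)+1/4·21.970043≈5.598952
n=11: y≈5.598952, sp=3, e=sp−y≈-2.598952; I≈18.368507, D=e−e_prev≈-6.663361; u=0·(-2.598952)+1/2·18.368507+2·(-6.663361)≈-4.142468; next y=-1/10·5.598952+1/4·(-4.142468)≈-1.595512

0 3 7.500 0.000
1 3 -1.688 1.875
2 3 8.836 -0.609
3 3 -1.526 2.270
4 3 11.794 -0.609
5 3 -1.204 3.009
6 3 15.055 -0.602
7 3 -1.431 3.824
8 3 18.419 -0.740
9 3 -2.386 4.679
10 3 21.970 -1.064
11 3 -4.142 5.599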